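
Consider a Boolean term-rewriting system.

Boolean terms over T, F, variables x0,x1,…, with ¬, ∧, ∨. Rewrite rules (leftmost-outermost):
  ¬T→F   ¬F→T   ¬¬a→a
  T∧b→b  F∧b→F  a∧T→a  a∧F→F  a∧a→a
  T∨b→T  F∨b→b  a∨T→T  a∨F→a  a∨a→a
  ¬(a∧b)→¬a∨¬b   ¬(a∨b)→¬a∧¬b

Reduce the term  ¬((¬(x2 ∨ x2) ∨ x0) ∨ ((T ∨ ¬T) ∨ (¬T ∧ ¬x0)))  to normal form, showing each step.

  start: ¬((¬(x2 ∨ x2) ∨ x0) ∨ ((T ∨ ¬T) ∨ (¬T ∧ ¬x0)))
  [1] ¬(¬(x2 ∨ x2) ∨ x0) ∧ ¬((T ∨ ¬T) ∨ (¬T ∧ ¬x0))
  [2] (¬¬(x2 ∨ x2) ∧ ¬x0) ∧ ¬((T ∨ ¬T) ∨ (¬T ∧ ¬x0))
  [3] ((x2 ∨ x2) ∧ ¬x0) ∧ ¬((T ∨ ¬T) ∨ (¬T ∧ ¬x0))
  [4] (x2 ∧ ¬x0) ∧ ¬((T ∨ ¬T) ∨ (¬T ∧ ¬x0))
  [5] (x2 ∧ ¬x0) ∧ (¬(T ∨ ¬T) ∧ ¬(¬T ∧ ¬x0))
  [6] (x2 ∧ ¬x0) ∧ ((¬T ∧ ¬¬T) ∧ ¬(¬T ∧ ¬x0))
  [7] (x2 ∧ ¬x0) ∧ ((F ∧ ¬¬T) ∧ ¬(¬T ∧ ¬x0))
  [8] (x2 ∧ ¬x0) ∧ (F ∧ ¬(¬T ∧ ¬x0))
  [9] (x2 ∧ ¬x0) ∧ F
  [10] F

Answer: normal form = F  (in 10 steps)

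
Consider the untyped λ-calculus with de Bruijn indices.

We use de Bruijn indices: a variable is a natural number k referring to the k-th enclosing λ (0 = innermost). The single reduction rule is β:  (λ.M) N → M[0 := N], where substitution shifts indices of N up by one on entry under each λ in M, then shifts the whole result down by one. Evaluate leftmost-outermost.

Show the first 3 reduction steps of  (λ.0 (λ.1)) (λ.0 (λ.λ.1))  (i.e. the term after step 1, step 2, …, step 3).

  start: (λ.0 (λ.1)) (λ.0 (λ.λ.1))
  [1] (λ.0 (λ.λ.1)) (λ.λ.0 (λ.λ.1))
  [2] (λ.λ.0 (λ.λ.1)) (λ.λ.1)
  [3] λ.0 (λ.λ.1)

Answer: after 3 steps: λ.0 (λ.λ.1)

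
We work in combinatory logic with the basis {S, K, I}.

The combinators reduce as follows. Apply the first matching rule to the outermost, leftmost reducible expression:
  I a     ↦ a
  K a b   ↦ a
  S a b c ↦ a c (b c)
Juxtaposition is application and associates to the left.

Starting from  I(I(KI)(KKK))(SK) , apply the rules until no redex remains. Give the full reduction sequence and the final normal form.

  start: I(I(KI)(KKK))(SK)
  step 1: I(KI)(KKK)(SK)
  step 2: KI(KKK)(SK)
  step 3: I(SK)
  step 4: SK

Answer: normal form = SK  (in 4 steps)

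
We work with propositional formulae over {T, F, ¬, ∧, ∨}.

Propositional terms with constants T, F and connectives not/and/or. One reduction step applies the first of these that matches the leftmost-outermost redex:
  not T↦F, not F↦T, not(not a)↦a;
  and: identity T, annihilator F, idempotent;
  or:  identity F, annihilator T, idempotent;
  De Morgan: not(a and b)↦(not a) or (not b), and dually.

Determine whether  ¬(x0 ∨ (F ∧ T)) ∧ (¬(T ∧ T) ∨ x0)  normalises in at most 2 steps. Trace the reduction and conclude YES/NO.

  start: ¬(x0 ∨ (F ∧ T)) ∧ (¬(T ∧ T) ∨ x0)
  →1  (¬x0 ∧ ¬(F ∧ T)) ∧ (¬(T ∧ T) ∨ x0)
  →2  (¬x0 ∧ (¬F ∨ ¬T)) ∧ (¬(T ∧ T) ∨ x0)

Answer: NO — after 2 steps the term is (¬x0 ∧ (¬F ∨ ¬T)) ∧ (¬(T ∧ T) ∨ x0), not yet normal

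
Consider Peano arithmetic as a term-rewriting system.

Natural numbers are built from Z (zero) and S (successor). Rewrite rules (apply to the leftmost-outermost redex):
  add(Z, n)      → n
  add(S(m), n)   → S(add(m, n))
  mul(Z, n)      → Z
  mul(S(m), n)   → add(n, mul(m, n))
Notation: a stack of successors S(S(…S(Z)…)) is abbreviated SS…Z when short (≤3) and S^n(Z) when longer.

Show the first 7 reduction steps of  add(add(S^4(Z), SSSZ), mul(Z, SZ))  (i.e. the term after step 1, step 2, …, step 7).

  start: add(add(S^4(Z), SSSZ), mul(Z, SZ))
  →1  add(S(add(SSSZ, SSSZ)), mul(Z, SZ))
  →2  S(add(add(SSSZ, SSSZ), mul(Z, SZ)))
  →3  S(add(S(add(SSZ, SSSZ)), mul(Z, SZ)))
  →4  S(S(add(add(SSZ, SSSZ), mul(Z, SZ))))
  →5  S(S(add(S(add(SZ, SSSZ)), mul(Z, SZ))))
  →6  S(S(S(add(add(SZ, SSSZ), mul(Z, SZ)))))
  →7  S(S(S(add(S(add(Z, SSSZ)), mul(Z, SZ)))))

Answer: after 7 steps: S(S(S(add(S(add(Z, SSSZ)), mul(Z, SZ)))))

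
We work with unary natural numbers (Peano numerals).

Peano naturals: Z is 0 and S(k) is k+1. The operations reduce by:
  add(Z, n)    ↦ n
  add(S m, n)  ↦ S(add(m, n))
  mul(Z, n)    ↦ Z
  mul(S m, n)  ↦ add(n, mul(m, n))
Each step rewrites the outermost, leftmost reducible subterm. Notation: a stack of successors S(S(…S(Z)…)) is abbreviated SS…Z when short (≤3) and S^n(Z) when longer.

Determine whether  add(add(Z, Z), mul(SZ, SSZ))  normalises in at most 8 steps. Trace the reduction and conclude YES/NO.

  start: add(add(Z, Z), mul(SZ, SSZ))
  [1] add(Z, mul(SZ, SSZ))
  [2] mul(SZ, SSZ)
  [3] add(SSZ, mul(Z, SSZ))
  [4] S(add(SZ, mul(Z, SSZ)))
  [5] S(S(add(Z, mul(Z, SSZ))))
  [6] S(S(mul(Z, SSZ)))
  [7] SSZ

Answer: YES — reaches normal form SSZ in 7 ≤ 8 steps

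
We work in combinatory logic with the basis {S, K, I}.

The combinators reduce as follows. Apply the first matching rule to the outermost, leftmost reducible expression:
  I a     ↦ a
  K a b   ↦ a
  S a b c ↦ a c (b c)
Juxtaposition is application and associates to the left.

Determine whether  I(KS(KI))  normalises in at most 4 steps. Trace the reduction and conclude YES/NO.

Answer: YES — reaches normal form S in 2 ≤ 4 steps

Derivation:
  start: I(KS(KI))
  step 1: KS(KI)
  step 2: S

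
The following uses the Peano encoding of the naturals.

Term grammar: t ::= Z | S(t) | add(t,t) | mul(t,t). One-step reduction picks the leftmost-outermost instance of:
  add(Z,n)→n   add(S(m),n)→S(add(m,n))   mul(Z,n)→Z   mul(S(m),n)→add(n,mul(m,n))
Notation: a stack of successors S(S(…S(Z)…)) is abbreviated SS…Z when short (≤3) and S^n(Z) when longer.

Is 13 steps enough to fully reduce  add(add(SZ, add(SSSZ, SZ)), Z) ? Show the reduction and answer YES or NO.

Answer: YES — reaches normal form S^5(Z) in 12 ≤ 13 steps

Working:
  start: add(add(SZ, add(SSSZ, SZ)), Z)
  step 1: add(S(add(Z, add(SSSZ, SZ))), Z)
  step 2: S(add(add(Z, add(SSSZ, SZ)), Z))
  step 3: S(add(add(SSSZ, SZ), Z))
  step 4: S(add(S(add(SSZ, SZ)), Z))
  step 5: S(S(add(add(SSZ, SZ), Z)))
  step 6: S(S(add(S(add(SZ, SZ)), Z)))
  step 7: S(S(S(add(add(SZ, SZ), Z))))
  step 8: S(S(S(add(S(add(Z, SZ)), Z))))
  step 9: S(S(S(S(add(add(Z, SZ), Z)))))
  step 10: S(S(S(S(add(SZ, Z)))))
  step 11: S(S(S(S(S(add(Z, Z))))))
  step 12: S^5(Z)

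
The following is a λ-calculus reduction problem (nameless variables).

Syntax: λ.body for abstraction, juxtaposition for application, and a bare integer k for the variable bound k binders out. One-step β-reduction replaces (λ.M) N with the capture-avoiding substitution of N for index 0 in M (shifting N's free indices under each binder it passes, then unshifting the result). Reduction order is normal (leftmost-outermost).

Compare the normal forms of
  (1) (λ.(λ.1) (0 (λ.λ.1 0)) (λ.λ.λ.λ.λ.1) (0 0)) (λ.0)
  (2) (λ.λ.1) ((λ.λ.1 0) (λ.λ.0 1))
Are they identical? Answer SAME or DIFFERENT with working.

Term A:
  start: (λ.(λ.1) (0 (λ.λ.1 0)) (λ.λ.λ.λ.λ.1) (0 0)) (λ.0)
  [1] (λ.λ.0) ((λ.0) (λ.λ.1 0)) (λ.λ.λ.λ.λ.1) ((λ.0) (λ.0))
  [2] (λ.0) (λ.λ.λ.λ.λ.1) ((λ.0) (λ.0))
  [3] (λ.λ.λ.λ.λ.1) ((λ.0) (λ.0))
  [4] λ.λ.λ.λ.1

Term B:
  start: (λ.λ.1) ((λ.λ.1 0) (λ.λ.0 1))
  [1] λ.(λ.λ.1 0) (λ.λ.0 1)
  [2] λ.λ.(λ.λ.0 1) 0
  [3] λ.λ.λ.0 1

Answer: DIFFERENT — A ⇓ λ.λ.λ.λ.1, B ⇓ λ.λ.λ.0 1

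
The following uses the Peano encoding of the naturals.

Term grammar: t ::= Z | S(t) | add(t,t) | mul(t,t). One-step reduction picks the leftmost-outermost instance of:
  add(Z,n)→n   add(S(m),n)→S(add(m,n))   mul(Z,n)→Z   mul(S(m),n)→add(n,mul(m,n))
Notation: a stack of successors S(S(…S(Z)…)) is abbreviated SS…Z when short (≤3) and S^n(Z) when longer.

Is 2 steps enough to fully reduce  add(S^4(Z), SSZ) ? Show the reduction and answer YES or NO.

  start: add(S^4(Z), SSZ)
  [1] S(add(SSSZ, SSZ))
  [2] S(S(add(SSZ, SSZ)))

Answer: NO — after 2 steps the term is S(S(add(SSZ, SSZ))), not yet normal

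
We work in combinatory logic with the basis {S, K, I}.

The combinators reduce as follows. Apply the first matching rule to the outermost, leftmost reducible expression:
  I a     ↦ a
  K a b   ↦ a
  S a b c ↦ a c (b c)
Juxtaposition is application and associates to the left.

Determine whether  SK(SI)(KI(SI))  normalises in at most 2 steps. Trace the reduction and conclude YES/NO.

Answer: NO — after 2 steps the term is KI(SI), not yet normal

Reduction:
  start: SK(SI)(KI(SI))
  step 1: K(KI(SI))(SI(KI(SI)))
  step 2: KI(SI)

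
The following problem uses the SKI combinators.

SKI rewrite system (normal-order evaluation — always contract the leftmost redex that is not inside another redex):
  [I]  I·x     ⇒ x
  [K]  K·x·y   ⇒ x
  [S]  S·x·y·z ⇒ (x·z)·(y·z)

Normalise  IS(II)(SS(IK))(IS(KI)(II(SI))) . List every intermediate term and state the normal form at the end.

  start: IS(II)(SS(IK))(IS(KI)(II(SI)))
  →1  S(II)(SS(IK))(IS(KI)(II(SI)))
  →2  II(IS(KI)(II(SI)))(SS(IK)(IS(KI)(II(SI))))
  →3  I(IS(KI)(II(SI)))(SS(IK)(IS(KI)(II(SI))))
  →4  IS(KI)(II(SI))(SS(IK)(IS(KI)(II(SI))))
  →5  S(KI)(II(SI))(SS(IK)(IS(KI)(II(SI))))
  →6  KI(SS(IK)(IS(KI)(II(SI))))(II(SI)(SS(IK)(IS(KI)(II(SI)))))
  →7  I(II(SI)(SS(IK)(IS(KI)(II(SI)))))
  →8  II(SI)(SS(IK)(IS(KI)(II(SI))))
  →9  I(SI)(SS(IK)(IS(KI)(II(SI))))
  →10  SI(SS(IK)(IS(KI)(II(SI))))
  →11  SI(S(IS(KI)(II(SI)))(IK(IS(KI)(II(SI)))))
  →12  SI(S(S(KI)(II(SI)))(IK(IS(KI)(II(SI)))))
  →13  SI(S(S(KI)(I(SI)))(IK(IS(KI)(II(SI)))))
  →14  SI(S(S(KI)(SI))(IK(IS(KI)(II(SI)))))
  →15  SI(S(S(KI)(SI))(K(IS(KI)(II(SI)))))
  →16  SI(S(S(KI)(SI))(K(S(KI)(II(SI)))))
  →17  SI(S(S(KI)(SI))(K(S(KI)(I(SI)))))
  →18  SI(S(S(KI)(SI))(K(S(KI)(SI))))

Answer: normal form = SI(S(S(KI)(SI))(K(S(KI)(SI))))  (in 18 steps)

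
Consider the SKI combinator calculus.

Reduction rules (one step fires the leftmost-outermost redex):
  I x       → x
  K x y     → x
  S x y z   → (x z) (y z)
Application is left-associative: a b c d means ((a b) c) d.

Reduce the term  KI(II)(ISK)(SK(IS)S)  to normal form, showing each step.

  start: KI(II)(ISK)(SK(IS)S)
  [1] I(ISK)(SK(IS)S)
  [2] ISK(SK(IS)S)
  [3] SK(SK(IS)S)
  [4] SK(KS(ISS))
  [5] SKS

Answer: normal form = SKS  (in 5 steps)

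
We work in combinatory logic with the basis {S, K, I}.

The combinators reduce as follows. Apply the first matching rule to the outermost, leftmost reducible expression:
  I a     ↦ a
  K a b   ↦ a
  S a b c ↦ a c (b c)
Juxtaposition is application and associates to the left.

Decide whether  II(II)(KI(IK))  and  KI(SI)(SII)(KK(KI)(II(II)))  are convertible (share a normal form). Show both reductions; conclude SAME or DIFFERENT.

Answer: SAME — A ⇓ I, B ⇓ I

Derivation:
Term A:
  start: II(II)(KI(IK))
  step 1: I(II)(KI(IK))
  step 2: II(KI(IK))
  step 3: I(KI(IK))
  step 4: KI(IK)
  step 5: I

Term B:
  start: KI(SI)(SII)(KK(KI)(II(II)))
  step 1: I(SII)(KK(KI)(II(II)))
  step 2: SII(KK(KI)(II(II)))
  step 3: I(KK(KI)(II(II)))(I(KK(KI)(II(II))))
  step 4: KK(KI)(II(II))(I(KK(KI)(II(II))))
  step 5: K(II(II))(I(KK(KI)(II(II))))
  step 6: II(II)
  step 7: I(II)
  step 8: II
  step 9: I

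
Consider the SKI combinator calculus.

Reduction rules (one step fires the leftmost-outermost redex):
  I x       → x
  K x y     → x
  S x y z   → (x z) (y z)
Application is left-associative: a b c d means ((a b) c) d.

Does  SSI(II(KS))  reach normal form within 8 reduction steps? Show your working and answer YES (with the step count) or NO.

Answer: YES — reaches normal form S(KS)(KS) in 6 ≤ 8 steps

Reduction:
  start: SSI(II(KS))
  →1  S(II(KS))(I(II(KS)))
  →2  S(I(KS))(I(II(KS)))
  →3  S(KS)(I(II(KS)))
  →4  S(KS)(II(KS))
  →5  S(KS)(I(KS))
  →6  S(KS)(KS)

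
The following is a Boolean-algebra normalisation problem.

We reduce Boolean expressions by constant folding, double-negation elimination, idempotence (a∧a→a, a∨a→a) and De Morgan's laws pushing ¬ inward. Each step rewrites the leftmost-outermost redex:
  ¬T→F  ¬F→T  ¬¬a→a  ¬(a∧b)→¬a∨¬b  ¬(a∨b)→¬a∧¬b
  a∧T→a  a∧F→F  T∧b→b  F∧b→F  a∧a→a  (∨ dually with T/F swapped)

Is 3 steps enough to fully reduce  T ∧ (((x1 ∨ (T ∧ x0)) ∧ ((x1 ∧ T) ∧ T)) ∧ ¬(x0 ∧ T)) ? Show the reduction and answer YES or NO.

Answer: NO — after 3 steps the term is ((x1 ∨ x0) ∧ (x1 ∧ T)) ∧ ¬(x0 ∧ T), not yet normal

Reduction:
  start: T ∧ (((x1 ∨ (T ∧ x0)) ∧ ((x1 ∧ T) ∧ T)) ∧ ¬(x0 ∧ T))
  [1] ((x1 ∨ (T ∧ x0)) ∧ ((x1 ∧ T) ∧ T)) ∧ ¬(x0 ∧ T)
  [2] ((x1 ∨ x0) ∧ ((x1 ∧ T) ∧ T)) ∧ ¬(x0 ∧ T)
  [3] ((x1 ∨ x0) ∧ (x1 ∧ T)) ∧ ¬(x0 ∧ T)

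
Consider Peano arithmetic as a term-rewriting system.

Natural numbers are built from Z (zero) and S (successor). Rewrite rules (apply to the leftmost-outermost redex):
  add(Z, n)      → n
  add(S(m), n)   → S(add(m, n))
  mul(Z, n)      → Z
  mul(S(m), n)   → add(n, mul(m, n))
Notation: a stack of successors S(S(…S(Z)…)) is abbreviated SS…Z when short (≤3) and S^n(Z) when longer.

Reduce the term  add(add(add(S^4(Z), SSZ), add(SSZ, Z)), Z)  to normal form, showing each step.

  start: add(add(add(S^4(Z), SSZ), add(SSZ, Z)), Z)
  [1] add(add(S(add(SSSZ, SSZ)), add(SSZ, Z)), Z)
  [2] add(S(add(add(SSSZ, SSZ), add(SSZ, Z))), Z)
  [3] S(add(add(add(SSSZ, SSZ), add(SSZ, Z)), Z))
  [4] S(add(add(S(add(SSZ, SSZ)), add(SSZ, Z)), Z))
  [5] S(add(S(add(add(SSZ, SSZ), add(SSZ, Z))), Z))
  [6] S(S(add(add(add(SSZ, SSZ), add(SSZ, Z)), Z)))
  [7] S(S(add(add(S(add(SZ, SSZ)), add(SSZ, Z)), Z)))
  [8] S(S(add(S(add(add(SZ, SSZ), add(SSZ, Z))), Z)))
  [9] S(S(S(add(add(add(SZ, SSZ), add(SSZ, Z)), Z))))
  [10] S(S(S(add(add(S(add(Z, SSZ)), add(SSZ, Z)), Z))))
  [11] S(S(S(add(S(add(add(Z, SSZ), add(SSZ, Z))), Z))))
  [12] S(S(S(S(add(add(add(Z, SSZ), add(SSZ, Z)), Z)))))
  [13] S(S(S(S(add(add(SSZ, add(SSZ, Z)), Z)))))
  [14] S(S(S(S(add(S(add(SZ, add(SSZ, Z))), Z)))))
  [15] S(S(S(S(S(add(add(SZ, add(SSZ, Z)), Z))))))
  [16] S(S(S(S(S(add(S(add(Z, add(SSZ, Z))), Z))))))
  [17] S(S(S(S(S(S(add(add(Z, add(SSZ, Z)), Z)))))))
  [18] S(S(S(S(S(S(add(add(SSZ, Z), Z)))))))
  [19] S(S(S(S(S(S(add(S(add(SZ, Z)), Z)))))))
  [20] S(S(S(S(S(S(S(add(add(SZ, Z), Z))))))))
  [21] S(S(S(S(S(S(S(add(S(add(Z, Z)), Z))))))))
  [22] S(S(S(S(S(S(S(S(add(add(Z, Z), Z)))))))))
  [23] S(S(S(S(S(S(S(S(add(Z, Z)))))))))
  [24] S^8(Z)

Answer: normal form = S^8(Z)  (in 24 steps)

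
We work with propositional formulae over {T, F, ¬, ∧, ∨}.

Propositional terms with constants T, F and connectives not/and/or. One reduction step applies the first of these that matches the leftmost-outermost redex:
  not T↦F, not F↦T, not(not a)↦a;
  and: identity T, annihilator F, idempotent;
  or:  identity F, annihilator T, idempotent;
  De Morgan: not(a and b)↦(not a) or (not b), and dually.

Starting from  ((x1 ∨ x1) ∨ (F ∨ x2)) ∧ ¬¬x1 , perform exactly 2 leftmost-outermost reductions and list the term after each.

  start: ((x1 ∨ x1) ∨ (F ∨ x2)) ∧ ¬¬x1
  step 1: (x1 ∨ (F ∨ x2)) ∧ ¬¬x1
  step 2: (x1 ∨ x2) ∧ ¬¬x1

Answer: after 2 steps: (x1 ∨ x2) ∧ ¬¬x1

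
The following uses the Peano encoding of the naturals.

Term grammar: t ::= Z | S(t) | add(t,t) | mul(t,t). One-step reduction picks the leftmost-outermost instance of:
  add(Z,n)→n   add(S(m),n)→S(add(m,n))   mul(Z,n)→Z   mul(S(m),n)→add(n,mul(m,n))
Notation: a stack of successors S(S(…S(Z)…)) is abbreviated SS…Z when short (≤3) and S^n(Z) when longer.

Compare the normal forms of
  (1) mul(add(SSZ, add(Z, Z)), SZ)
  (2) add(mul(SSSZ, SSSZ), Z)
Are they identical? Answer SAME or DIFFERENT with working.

Term A:
  start: mul(add(SSZ, add(Z, Z)), SZ)
  [1] mul(S(add(SZ, add(Z, Z))), SZ)
  [2] add(SZ, mul(add(SZ, add(Z, Z)), SZ))
  [3] S(add(Z, mul(add(SZ, add(Z, Z)), SZ)))
  [4] S(mul(add(SZ, add(Z, Z)), SZ))
  [5] S(mul(S(add(Z, add(Z, Z))), SZ))
  [6] S(add(SZ, mul(add(Z, add(Z, Z)), SZ)))
  [7] S(S(add(Z, mul(add(Z, add(Z, Z)), SZ))))
  [8] S(S(mul(add(Z, add(Z, Z)), SZ)))
  [9] S(S(mul(add(Z, Z), SZ)))
  [10] S(S(mul(Z, SZ)))
  [11] SSZ

Term B:
  start: add(mul(SSSZ, SSSZ), Z)
  [1] add(add(SSSZ, mul(SSZ, SSSZ)), Z)
  [2] add(S(add(SSZ, mul(SSZ, SSSZ))), Z)
  [3] S(add(add(SSZ, mul(SSZ, SSSZ)), Z))
  [4] S(add(S(add(SZ, mul(SSZ, SSSZ))), Z))
  [5] S(S(add(add(SZ, mul(SSZ, SSSZ)), Z)))
  [6] S(S(add(S(add(Z, mul(SSZ, SSSZ))), Z)))
  [7] S(S(S(add(add(Z, mul(SSZ, SSSZ)), Z))))
  [8] S(S(S(add(mul(SSZ, SSSZ), Z))))
  [9] S(S(S(add(add(SSSZ, mul(SZ, SSSZ)), Z))))
  [10] S(S(S(add(S(add(SSZ, mul(SZ, SSSZ))), Z))))
  [11] S(S(S(S(add(add(SSZ, mul(SZ, SSSZ)), Z)))))
  [12] S(S(S(S(add(S(add(SZ, mul(SZ, SSSZ))), Z)))))
  [13] S(S(S(S(S(add(add(SZ, mul(SZ, SSSZ)), Z))))))
  [14] S(S(S(S(S(add(S(add(Z, mul(SZ, SSSZ))), Z))))))
  [15] S(S(S(S(S(S(add(add(Z, mul(SZ, SSSZ)), Z)))))))
  [16] S(S(S(S(S(S(add(mul(SZ, SSSZ), Z)))))))
  [17] S(S(S(S(S(S(add(add(SSSZ, mul(Z, SSSZ)), Z)))))))
  [18] S(S(S(S(S(S(add(S(add(SSZ, mul(Z, SSSZ))), Z)))))))
  [19] S(S(S(S(S(S(S(add(add(SSZ, mul(Z, SSSZ)), Z))))))))
  [20] S(S(S(S(S(S(S(add(S(add(SZ, mul(Z, SSSZ))), Z))))))))
  [21] S(S(S(S(S(S(S(S(add(add(SZ, mul(Z, SSSZ)), Z)))))))))
  [22] S(S(S(S(S(S(S(S(add(S(add(Z, mul(Z, SSSZ))), Z)))))))))
  [23] S(S(S(S(S(S(S(S(S(add(add(Z, mul(Z, SSSZ)), Z))))))))))
  [24] S(S(S(S(S(S(S(S(S(add(mul(Z, SSSZ), Z))))))))))
  [25] S(S(S(S(S(S(S(S(S(add(Z, Z))))))))))
  [26] S^9(Z)

Answer: DIFFERENT — A ⇓ SSZ, B ⇓ S^9(Z)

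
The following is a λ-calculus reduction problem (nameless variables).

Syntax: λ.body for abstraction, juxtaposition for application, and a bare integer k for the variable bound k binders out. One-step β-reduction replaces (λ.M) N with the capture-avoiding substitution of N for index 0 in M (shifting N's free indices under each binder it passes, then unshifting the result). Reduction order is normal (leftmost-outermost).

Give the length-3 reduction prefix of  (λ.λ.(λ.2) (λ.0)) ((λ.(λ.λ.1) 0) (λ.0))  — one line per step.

  start: (λ.λ.(λ.2) (λ.0)) ((λ.(λ.λ.1) 0) (λ.0))
  step 1: λ.(λ.(λ.(λ.λ.1) 0) (λ.0)) (λ.0)
  step 2: λ.(λ.(λ.λ.1) 0) (λ.0)
  step 3: λ.(λ.λ.1) (λ.0)

Answer: after 3 steps: λ.(λ.λ.1) (λ.0)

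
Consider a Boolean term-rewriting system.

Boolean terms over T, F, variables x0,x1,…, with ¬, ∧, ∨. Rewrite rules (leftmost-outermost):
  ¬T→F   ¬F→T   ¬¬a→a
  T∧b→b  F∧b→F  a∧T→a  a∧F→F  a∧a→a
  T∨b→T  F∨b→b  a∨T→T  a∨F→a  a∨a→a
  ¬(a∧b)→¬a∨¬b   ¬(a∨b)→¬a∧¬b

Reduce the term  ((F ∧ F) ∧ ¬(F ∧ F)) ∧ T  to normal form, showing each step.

Answer: normal form = F  (in 3 steps)

Derivation:
  start: ((F ∧ F) ∧ ¬(F ∧ F)) ∧ T
  step 1: (F ∧ F) ∧ ¬(F ∧ F)
  step 2: F ∧ ¬(F ∧ F)
  step 3: F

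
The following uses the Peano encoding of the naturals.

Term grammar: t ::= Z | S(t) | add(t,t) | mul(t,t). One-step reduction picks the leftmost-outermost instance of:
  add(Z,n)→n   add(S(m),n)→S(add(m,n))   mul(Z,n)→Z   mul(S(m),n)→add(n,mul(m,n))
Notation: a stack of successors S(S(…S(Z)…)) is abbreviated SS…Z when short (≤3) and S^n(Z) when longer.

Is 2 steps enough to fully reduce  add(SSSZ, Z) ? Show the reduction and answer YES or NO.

Answer: NO — after 2 steps the term is S(S(add(SZ, Z))), not yet normal

Derivation:
  start: add(SSSZ, Z)
  →1  S(add(SSZ, Z))
  →2  S(S(add(SZ, Z)))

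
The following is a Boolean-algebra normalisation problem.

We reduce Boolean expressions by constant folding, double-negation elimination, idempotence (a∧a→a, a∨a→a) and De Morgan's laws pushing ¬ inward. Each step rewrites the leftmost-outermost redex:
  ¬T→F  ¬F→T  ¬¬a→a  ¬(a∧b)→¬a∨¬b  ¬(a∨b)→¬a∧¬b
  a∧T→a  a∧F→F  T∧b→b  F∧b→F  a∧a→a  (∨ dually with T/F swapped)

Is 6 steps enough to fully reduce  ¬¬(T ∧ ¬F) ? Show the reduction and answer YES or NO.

Answer: YES — reaches normal form T in 3 ≤ 6 steps

Derivation:
  start: ¬¬(T ∧ ¬F)
  [1] T ∧ ¬F
  [2] ¬F
  [3] T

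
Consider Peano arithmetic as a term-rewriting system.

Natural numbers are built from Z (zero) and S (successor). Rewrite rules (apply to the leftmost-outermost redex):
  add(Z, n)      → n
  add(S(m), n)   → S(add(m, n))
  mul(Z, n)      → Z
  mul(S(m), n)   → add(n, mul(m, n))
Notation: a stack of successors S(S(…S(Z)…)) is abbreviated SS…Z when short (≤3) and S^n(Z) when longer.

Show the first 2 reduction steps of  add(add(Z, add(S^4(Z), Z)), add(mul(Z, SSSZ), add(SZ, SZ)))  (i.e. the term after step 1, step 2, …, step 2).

  start: add(add(Z, add(S^4(Z), Z)), add(mul(Z, SSSZ), add(SZ, SZ)))
  →1  add(add(S^4(Z), Z), add(mul(Z, SSSZ), add(SZ, SZ)))
  →2  add(S(add(SSSZ, Z)), add(mul(Z, SSSZ), add(SZ, SZ)))

Answer: after 2 steps: add(S(add(SSSZ, Z)), add(mul(Z, SSSZ), add(SZ, SZ)))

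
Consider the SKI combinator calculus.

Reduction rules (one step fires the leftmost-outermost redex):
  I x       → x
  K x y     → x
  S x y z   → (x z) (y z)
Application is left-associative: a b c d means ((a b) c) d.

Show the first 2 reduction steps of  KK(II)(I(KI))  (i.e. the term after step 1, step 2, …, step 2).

  start: KK(II)(I(KI))
  step 1: K(I(KI))
  step 2: K(KI)

Answer: after 2 steps: K(KI)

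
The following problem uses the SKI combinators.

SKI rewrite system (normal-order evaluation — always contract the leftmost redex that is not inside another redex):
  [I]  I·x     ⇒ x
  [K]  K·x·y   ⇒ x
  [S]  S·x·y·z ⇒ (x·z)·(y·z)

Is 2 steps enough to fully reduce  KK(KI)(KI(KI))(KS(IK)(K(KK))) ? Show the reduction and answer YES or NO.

  start: KK(KI)(KI(KI))(KS(IK)(K(KK)))
  [1] K(KI(KI))(KS(IK)(K(KK)))
  [2] KI(KI)

Answer: NO — after 2 steps the term is KI(KI), not yet normal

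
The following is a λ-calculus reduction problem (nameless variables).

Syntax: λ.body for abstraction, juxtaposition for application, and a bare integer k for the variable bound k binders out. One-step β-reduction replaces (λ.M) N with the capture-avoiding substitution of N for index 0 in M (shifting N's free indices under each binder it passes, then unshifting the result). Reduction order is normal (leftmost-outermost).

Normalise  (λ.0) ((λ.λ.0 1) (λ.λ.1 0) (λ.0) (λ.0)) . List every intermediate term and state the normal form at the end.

Answer: normal form = λ.0  (in 6 steps)

Derivation:
  start: (λ.0) ((λ.λ.0 1) (λ.λ.1 0) (λ.0) (λ.0))
  →1  (λ.λ.0 1) (λ.λ.1 0) (λ.0) (λ.0)
  →2  (λ.0 (λ.λ.1 0)) (λ.0) (λ.0)
  →3  (λ.0) (λ.λ.1 0) (λ.0)
  →4  (λ.λ.1 0) (λ.0)
  →5  λ.(λ.0) 0
  →6  λ.0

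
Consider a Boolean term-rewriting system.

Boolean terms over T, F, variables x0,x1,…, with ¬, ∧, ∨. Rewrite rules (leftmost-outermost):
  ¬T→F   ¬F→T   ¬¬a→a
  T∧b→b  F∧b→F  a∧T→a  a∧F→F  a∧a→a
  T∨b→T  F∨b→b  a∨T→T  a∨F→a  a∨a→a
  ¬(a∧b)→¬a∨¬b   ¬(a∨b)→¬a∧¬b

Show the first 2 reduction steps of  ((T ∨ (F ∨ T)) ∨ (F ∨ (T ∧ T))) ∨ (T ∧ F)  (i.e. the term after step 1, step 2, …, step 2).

  start: ((T ∨ (F ∨ T)) ∨ (F ∨ (T ∧ T))) ∨ (T ∧ F)
  step 1: (T ∨ (F ∨ (T ∧ T))) ∨ (T ∧ F)
  step 2: T ∨ (T ∧ F)

Answer: after 2 steps: T ∨ (T ∧ F)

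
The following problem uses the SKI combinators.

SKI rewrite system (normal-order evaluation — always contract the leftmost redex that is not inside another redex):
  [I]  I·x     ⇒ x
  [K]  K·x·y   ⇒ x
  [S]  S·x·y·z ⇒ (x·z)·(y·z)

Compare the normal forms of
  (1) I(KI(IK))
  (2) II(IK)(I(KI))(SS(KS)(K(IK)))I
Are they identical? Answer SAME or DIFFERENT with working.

Term A:
  start: I(KI(IK))
  step 1: KI(IK)
  step 2: I

Term B:
  start: II(IK)(I(KI))(SS(KS)(K(IK)))I
  step 1: I(IK)(I(KI))(SS(KS)(K(IK)))I
  step 2: IK(I(KI))(SS(KS)(K(IK)))I
  step 3: K(I(KI))(SS(KS)(K(IK)))I
  step 4: I(KI)I
  step 5: KII
  step 6: I

Answer: SAME — A ⇓ I, B ⇓ I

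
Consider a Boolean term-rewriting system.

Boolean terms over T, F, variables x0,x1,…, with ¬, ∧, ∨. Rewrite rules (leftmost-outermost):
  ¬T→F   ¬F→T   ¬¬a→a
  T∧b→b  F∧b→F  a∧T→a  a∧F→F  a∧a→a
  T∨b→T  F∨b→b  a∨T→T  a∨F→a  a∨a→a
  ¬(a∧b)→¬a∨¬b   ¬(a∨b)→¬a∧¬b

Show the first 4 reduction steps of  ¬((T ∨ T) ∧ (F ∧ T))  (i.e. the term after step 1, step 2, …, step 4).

Answer: after 4 steps: F ∨ ¬(F ∧ T)

Working:
  start: ¬((T ∨ T) ∧ (F ∧ T))
  step 1: ¬(T ∨ T) ∨ ¬(F ∧ T)
  step 2: (¬T ∧ ¬T) ∨ ¬(F ∧ T)
  step 3: ¬T ∨ ¬(F ∧ T)
  step 4: F ∨ ¬(F ∧ T)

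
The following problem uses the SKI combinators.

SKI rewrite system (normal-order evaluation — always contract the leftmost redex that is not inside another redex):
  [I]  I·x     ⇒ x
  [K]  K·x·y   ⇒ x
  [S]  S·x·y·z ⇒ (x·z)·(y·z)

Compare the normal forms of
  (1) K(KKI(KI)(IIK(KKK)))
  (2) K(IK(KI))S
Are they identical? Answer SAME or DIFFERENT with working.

Term A:
  start: K(KKI(KI)(IIK(KKK)))
  step 1: K(K(KI)(IIK(KKK)))
  step 2: K(KI)

Term B:
  start: K(IK(KI))S
  step 1: IK(KI)
  step 2: K(KI)

Answer: SAME — A ⇓ K(KI), B ⇓ K(KI)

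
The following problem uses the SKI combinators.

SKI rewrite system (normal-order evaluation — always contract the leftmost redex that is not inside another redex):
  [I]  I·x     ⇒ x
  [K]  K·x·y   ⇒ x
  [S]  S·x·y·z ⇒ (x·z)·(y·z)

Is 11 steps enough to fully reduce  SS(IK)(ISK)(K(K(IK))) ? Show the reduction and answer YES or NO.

  start: SS(IK)(ISK)(K(K(IK)))
  →1  S(ISK)(IK(ISK))(K(K(IK)))
  →2  ISK(K(K(IK)))(IK(ISK)(K(K(IK))))
  →3  SK(K(K(IK)))(IK(ISK)(K(K(IK))))
  →4  K(IK(ISK)(K(K(IK))))(K(K(IK))(IK(ISK)(K(K(IK)))))
  →5  IK(ISK)(K(K(IK)))
  →6  K(ISK)(K(K(IK)))
  →7  ISK
  →8  SK

Answer: YES — reaches normal form SK in 8 ≤ 11 steps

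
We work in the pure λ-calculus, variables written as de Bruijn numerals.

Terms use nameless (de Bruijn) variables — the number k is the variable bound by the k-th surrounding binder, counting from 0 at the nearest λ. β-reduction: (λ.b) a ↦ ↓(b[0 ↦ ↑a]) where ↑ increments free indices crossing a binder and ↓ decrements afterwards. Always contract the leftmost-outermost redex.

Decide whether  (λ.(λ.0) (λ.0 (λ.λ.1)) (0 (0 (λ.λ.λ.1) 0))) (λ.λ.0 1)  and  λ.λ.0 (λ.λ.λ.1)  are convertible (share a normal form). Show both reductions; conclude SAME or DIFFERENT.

Answer: SAME — A ⇓ λ.λ.0 (λ.λ.λ.1), B ⇓ λ.λ.0 (λ.λ.λ.1)

Working:
Term A:
  start: (λ.(λ.0) (λ.0 (λ.λ.1)) (0 (0 (λ.λ.λ.1) 0))) (λ.λ.0 1)
  →1  (λ.0) (λ.0 (λ.λ.1)) ((λ.λ.0 1) ((λ.λ.0 1) (λ.λ.λ.1) (λ.λ.0 1)))
  →2  (λ.0 (λ.λ.1)) ((λ.λ.0 1) ((λ.λ.0 1) (λ.λ.λ.1) (λ.λ.0 1)))
  →3  (λ.λ.0 1) ((λ.λ.0 1) (λ.λ.λ.1) (λ.λ.0 1)) (λ.λ.1)
  →4  (λ.0 ((λ.λ.0 1) (λ.λ.λ.1) (λ.λ.0 1))) (λ.λ.1)
  →5  (λ.λ.1) ((λ.λ.0 1) (λ.λ.λ.1) (λ.λ.0 1))
  →6  λ.(λ.λ.0 1) (λ.λ.λ.1) (λ.λ.0 1)
  →7  λ.(λ.0 (λ.λ.λ.1)) (λ.λ.0 1)
  →8  λ.(λ.λ.0 1) (λ.λ.λ.1)
  →9  λ.λ.0 (λ.λ.λ.1)

Term B:
  start: λ.λ.0 (λ.λ.λ.1)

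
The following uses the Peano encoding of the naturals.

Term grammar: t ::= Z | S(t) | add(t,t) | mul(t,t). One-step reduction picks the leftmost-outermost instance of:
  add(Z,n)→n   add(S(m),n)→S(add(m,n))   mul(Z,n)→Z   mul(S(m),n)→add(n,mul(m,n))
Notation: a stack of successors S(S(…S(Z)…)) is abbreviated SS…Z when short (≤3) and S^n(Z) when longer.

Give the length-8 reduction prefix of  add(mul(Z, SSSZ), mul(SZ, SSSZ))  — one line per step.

  start: add(mul(Z, SSSZ), mul(SZ, SSSZ))
  [1] add(Z, mul(SZ, SSSZ))
  [2] mul(SZ, SSSZ)
  [3] add(SSSZ, mul(Z, SSSZ))
  [4] S(add(SSZ, mul(Z, SSSZ)))
  [5] S(S(add(SZ, mul(Z, SSSZ))))
  [6] S(S(S(add(Z, mul(Z, SSSZ)))))
  [7] S(S(S(mul(Z, SSSZ))))
  [8] SSSZ

Answer: after 8 steps: SSSZ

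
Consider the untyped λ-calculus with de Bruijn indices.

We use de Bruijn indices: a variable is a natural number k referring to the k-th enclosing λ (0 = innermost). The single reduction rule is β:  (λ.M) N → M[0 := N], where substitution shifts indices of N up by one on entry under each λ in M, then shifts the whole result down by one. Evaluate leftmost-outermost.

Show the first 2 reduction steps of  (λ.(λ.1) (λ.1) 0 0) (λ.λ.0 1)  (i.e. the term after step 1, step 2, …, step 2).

Answer: after 2 steps: (λ.λ.0 1) (λ.λ.0 1) (λ.λ.0 1)

Working:
  start: (λ.(λ.1) (λ.1) 0 0) (λ.λ.0 1)
  →1  (λ.λ.λ.0 1) (λ.λ.λ.0 1) (λ.λ.0 1) (λ.λ.0 1)
  →2  (λ.λ.0 1) (λ.λ.0 1) (λ.λ.0 1)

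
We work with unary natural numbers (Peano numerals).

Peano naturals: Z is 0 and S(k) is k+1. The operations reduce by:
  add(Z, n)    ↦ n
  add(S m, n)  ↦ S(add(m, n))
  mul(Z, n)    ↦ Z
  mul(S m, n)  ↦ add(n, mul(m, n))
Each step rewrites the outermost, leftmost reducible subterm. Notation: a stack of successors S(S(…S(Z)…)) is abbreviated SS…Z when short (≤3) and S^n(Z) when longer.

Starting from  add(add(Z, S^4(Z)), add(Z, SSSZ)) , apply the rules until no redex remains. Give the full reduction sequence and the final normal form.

Answer: normal form = S^7(Z)  (in 7 steps)

Reduction:
  start: add(add(Z, S^4(Z)), add(Z, SSSZ))
  →1  add(S^4(Z), add(Z, SSSZ))
  →2  S(add(SSSZ, add(Z, SSSZ)))
  →3  S(S(add(SSZ, add(Z, SSSZ))))
  →4  S(S(S(add(SZ, add(Z, SSSZ)))))
  →5  S(S(S(S(add(Z, add(Z, SSSZ))))))
  →6  S(S(S(S(add(Z, SSSZ)))))
  →7  S^7(Z)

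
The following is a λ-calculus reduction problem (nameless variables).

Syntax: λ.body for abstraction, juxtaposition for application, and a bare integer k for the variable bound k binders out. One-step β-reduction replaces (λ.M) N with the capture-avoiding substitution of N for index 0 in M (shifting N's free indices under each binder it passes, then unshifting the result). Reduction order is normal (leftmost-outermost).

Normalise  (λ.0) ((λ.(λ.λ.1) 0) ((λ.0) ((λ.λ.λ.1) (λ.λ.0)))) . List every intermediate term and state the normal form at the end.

  start: (λ.0) ((λ.(λ.λ.1) 0) ((λ.0) ((λ.λ.λ.1) (λ.λ.0))))
  step 1: (λ.(λ.λ.1) 0) ((λ.0) ((λ.λ.λ.1) (λ.λ.0)))
  step 2: (λ.λ.1) ((λ.0) ((λ.λ.λ.1) (λ.λ.0)))
  step 3: λ.(λ.0) ((λ.λ.λ.1) (λ.λ.0))
  step 4: λ.(λ.λ.λ.1) (λ.λ.0)
  step 5: λ.λ.λ.1

Answer: normal form = λ.λ.λ.1  (in 5 steps)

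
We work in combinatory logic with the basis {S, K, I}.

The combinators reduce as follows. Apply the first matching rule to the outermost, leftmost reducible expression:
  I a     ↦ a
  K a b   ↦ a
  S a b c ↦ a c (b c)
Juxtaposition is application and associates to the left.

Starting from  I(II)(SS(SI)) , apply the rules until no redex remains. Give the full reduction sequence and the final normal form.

Answer: normal form = SS(SI)  (in 3 steps)

Working:
  start: I(II)(SS(SI))
  →1  II(SS(SI))
  →2  I(SS(SI))
  →3  SS(SI)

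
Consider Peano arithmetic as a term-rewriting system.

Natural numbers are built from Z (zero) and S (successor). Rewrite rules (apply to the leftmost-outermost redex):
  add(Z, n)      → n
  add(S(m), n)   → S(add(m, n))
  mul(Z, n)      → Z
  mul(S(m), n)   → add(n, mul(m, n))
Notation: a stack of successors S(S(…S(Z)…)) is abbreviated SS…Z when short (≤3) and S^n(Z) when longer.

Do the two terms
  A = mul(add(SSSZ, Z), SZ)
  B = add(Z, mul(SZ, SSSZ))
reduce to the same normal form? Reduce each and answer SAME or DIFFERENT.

Answer: SAME — A ⇓ SSSZ, B ⇓ SSSZ

Reduction:
Term A:
  start: mul(add(SSSZ, Z), SZ)
  step 1: mul(S(add(SSZ, Z)), SZ)
  step 2: add(SZ, mul(add(SSZ, Z), SZ))
  step 3: S(add(Z, mul(add(SSZ, Z), SZ)))
  step 4: S(mul(add(SSZ, Z), SZ))
  step 5: S(mul(S(add(SZ, Z)), SZ))
  step 6: S(add(SZ, mul(add(SZ, Z), SZ)))
  step 7: S(S(add(Z, mul(add(SZ, Z), SZ))))
  step 8: S(S(mul(add(SZ, Z), SZ)))
  step 9: S(S(mul(S(add(Z, Z)), SZ)))
  step 10: S(S(add(SZ, mul(add(Z, Z), SZ))))
  step 11: S(S(S(add(Z, mul(add(Z, Z), SZ)))))
  step 12: S(S(S(mul(add(Z, Z), SZ))))
  step 13: S(S(S(mul(Z, SZ))))
  step 14: SSSZ

Term B:
  start: add(Z, mul(SZ, SSSZ))
  step 1: mul(SZ, SSSZ)
  step 2: add(SSSZ, mul(Z, SSSZ))
  step 3: S(add(SSZ, mul(Z, SSSZ)))
  step 4: S(S(add(SZ, mul(Z, SSSZ))))
  step 5: S(S(S(add(Z, mul(Z, SSSZ)))))
  step 6: S(S(S(mul(Z, SSSZ))))
  step 7: SSSZ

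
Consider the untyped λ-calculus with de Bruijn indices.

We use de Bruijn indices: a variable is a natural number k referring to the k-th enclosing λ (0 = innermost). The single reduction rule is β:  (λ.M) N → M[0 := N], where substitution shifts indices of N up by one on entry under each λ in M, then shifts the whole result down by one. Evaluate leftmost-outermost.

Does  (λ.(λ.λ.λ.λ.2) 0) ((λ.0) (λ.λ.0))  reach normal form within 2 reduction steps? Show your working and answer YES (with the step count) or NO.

  start: (λ.(λ.λ.λ.λ.2) 0) ((λ.0) (λ.λ.0))
  step 1: (λ.λ.λ.λ.2) ((λ.0) (λ.λ.0))
  step 2: λ.λ.λ.2

Answer: YES — reaches normal form λ.λ.λ.2 in 2 ≤ 2 steps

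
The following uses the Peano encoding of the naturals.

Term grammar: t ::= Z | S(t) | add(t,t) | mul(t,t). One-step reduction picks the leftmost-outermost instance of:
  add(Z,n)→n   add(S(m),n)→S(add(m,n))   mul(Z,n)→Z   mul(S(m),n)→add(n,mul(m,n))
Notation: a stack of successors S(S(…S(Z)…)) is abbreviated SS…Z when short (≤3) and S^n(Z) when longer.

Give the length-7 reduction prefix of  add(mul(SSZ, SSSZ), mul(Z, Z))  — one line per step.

  start: add(mul(SSZ, SSSZ), mul(Z, Z))
  [1] add(add(SSSZ, mul(SZ, SSSZ)), mul(Z, Z))
  [2] add(S(add(SSZ, mul(SZ, SSSZ))), mul(Z, Z))
  [3] S(add(add(SSZ, mul(SZ, SSSZ)), mul(Z, Z)))
  [4] S(add(S(add(SZ, mul(SZ, SSSZ))), mul(Z, Z)))
  [5] S(S(add(add(SZ, mul(SZ, SSSZ)), mul(Z, Z))))
  [6] S(S(add(S(add(Z, mul(SZ, SSSZ))), mul(Z, Z))))
  [7] S(S(S(add(add(Z, mul(SZ, SSSZ)), mul(Z, Z)))))

Answer: after 7 steps: S(S(S(add(add(Z, mul(SZ, SSSZ)), mul(Z, Z)))))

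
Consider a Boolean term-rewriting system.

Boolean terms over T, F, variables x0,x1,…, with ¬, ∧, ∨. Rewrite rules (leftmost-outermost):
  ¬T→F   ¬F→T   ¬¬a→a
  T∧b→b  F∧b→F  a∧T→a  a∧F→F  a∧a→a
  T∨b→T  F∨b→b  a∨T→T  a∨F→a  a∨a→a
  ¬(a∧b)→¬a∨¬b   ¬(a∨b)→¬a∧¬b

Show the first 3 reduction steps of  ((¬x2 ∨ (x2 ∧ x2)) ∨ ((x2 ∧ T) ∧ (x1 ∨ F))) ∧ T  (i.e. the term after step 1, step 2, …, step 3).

  start: ((¬x2 ∨ (x2 ∧ x2)) ∨ ((x2 ∧ T) ∧ (x1 ∨ F))) ∧ T
  →1  (¬x2 ∨ (x2 ∧ x2)) ∨ ((x2 ∧ T) ∧ (x1 ∨ F))
  →2  (¬x2 ∨ x2) ∨ ((x2 ∧ T) ∧ (x1 ∨ F))
  →3  (¬x2 ∨ x2) ∨ (x2 ∧ (x1 ∨ F))

Answer: after 3 steps: (¬x2 ∨ x2) ∨ (x2 ∧ (x1 ∨ F))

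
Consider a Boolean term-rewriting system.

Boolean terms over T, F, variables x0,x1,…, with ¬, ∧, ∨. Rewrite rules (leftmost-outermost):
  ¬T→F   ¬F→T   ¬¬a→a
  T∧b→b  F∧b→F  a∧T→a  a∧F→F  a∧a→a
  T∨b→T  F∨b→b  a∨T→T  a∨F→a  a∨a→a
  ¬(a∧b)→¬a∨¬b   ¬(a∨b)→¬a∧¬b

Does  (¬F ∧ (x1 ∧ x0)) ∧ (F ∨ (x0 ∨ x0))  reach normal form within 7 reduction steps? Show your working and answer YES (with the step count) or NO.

  start: (¬F ∧ (x1 ∧ x0)) ∧ (F ∨ (x0 ∨ x0))
  step 1: (T ∧ (x1 ∧ x0)) ∧ (F ∨ (x0 ∨ x0))
  step 2: (x1 ∧ x0) ∧ (F ∨ (x0 ∨ x0))
  step 3: (x1 ∧ x0) ∧ (x0 ∨ x0)
  step 4: (x1 ∧ x0) ∧ x0

Answer: YES — reaches normal form (x1 ∧ x0) ∧ x0 in 4 ≤ 7 steps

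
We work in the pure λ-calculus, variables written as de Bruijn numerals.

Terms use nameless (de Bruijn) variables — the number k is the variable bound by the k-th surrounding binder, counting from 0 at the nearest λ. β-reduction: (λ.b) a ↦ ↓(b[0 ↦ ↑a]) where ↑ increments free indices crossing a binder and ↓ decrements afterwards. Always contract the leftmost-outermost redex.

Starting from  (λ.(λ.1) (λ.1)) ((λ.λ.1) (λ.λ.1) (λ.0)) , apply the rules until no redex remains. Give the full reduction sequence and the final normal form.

  start: (λ.(λ.1) (λ.1)) ((λ.λ.1) (λ.λ.1) (λ.0))
  [1] (λ.(λ.λ.1) (λ.λ.1) (λ.0)) (λ.(λ.λ.1) (λ.λ.1) (λ.0))
  [2] (λ.λ.1) (λ.λ.1) (λ.0)
  [3] (λ.λ.λ.1) (λ.0)
  [4] λ.λ.1

Answer: normal form = λ.λ.1  (in 4 steps)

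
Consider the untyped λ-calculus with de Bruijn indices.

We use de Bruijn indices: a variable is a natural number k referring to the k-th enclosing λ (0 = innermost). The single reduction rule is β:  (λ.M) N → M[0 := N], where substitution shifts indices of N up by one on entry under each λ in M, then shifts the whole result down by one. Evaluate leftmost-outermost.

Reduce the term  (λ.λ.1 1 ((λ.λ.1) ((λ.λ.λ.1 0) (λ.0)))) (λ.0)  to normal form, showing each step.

  start: (λ.λ.1 1 ((λ.λ.1) ((λ.λ.λ.1 0) (λ.0)))) (λ.0)
  [1] λ.(λ.0) (λ.0) ((λ.λ.1) ((λ.λ.λ.1 0) (λ.0)))
  [2] λ.(λ.0) ((λ.λ.1) ((λ.λ.λ.1 0) (λ.0)))
  [3] λ.(λ.λ.1) ((λ.λ.λ.1 0) (λ.0))
  [4] λ.λ.(λ.λ.λ.1 0) (λ.0)
  [5] λ.λ.λ.λ.1 0

Answer: normal form = λ.λ.λ.λ.1 0  (in 5 steps)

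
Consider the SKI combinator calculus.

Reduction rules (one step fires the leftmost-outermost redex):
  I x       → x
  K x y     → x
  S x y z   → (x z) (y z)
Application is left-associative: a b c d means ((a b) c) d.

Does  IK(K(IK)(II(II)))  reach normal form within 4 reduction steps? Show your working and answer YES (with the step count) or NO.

Answer: YES — reaches normal form KK in 3 ≤ 4 steps

Reduction:
  start: IK(K(IK)(II(II)))
  step 1: K(K(IK)(II(II)))
  step 2: K(IK)
  step 3: KK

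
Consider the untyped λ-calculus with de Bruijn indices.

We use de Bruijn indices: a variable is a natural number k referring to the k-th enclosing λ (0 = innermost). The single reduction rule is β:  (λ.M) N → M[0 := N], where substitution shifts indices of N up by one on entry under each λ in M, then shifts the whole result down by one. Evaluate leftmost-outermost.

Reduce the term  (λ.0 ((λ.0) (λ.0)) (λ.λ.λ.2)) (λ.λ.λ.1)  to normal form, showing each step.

  start: (λ.0 ((λ.0) (λ.0)) (λ.λ.λ.2)) (λ.λ.λ.1)
  [1] (λ.λ.λ.1) ((λ.0) (λ.0)) (λ.λ.λ.2)
  [2] (λ.λ.1) (λ.λ.λ.2)
  [3] λ.λ.λ.λ.2

Answer: normal form = λ.λ.λ.λ.2  (in 3 steps)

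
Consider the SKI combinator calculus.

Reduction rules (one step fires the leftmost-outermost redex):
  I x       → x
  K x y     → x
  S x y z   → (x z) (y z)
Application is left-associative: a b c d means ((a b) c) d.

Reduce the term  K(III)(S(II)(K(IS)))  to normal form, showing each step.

Answer: normal form = I  (in 3 steps)

Reduction:
  start: K(III)(S(II)(K(IS)))
  →1  III
  →2  II
  →3  I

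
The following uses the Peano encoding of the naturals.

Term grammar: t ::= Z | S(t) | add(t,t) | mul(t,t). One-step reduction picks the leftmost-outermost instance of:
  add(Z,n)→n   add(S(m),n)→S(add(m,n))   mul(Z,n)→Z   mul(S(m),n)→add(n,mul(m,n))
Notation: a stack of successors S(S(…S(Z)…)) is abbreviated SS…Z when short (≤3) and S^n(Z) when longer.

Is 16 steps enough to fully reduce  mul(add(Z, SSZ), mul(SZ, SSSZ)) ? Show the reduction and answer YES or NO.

Answer: NO — after 16 steps the term is S(S(S(S(add(add(SSZ, mul(Z, SSSZ)), mul(Z, mul(SZ, SSSZ))))))), not yet normal

Reduction:
  start: mul(add(Z, SSZ), mul(SZ, SSSZ))
  [1] mul(SSZ, mul(SZ, SSSZ))
  [2] add(mul(SZ, SSSZ), mul(SZ, mul(SZ, SSSZ)))
  [3] add(add(SSSZ, mul(Z, SSSZ)), mul(SZ, mul(SZ, SSSZ)))
  [4] add(S(add(SSZ, mul(Z, SSSZ))), mul(SZ, mul(SZ, SSSZ)))
  [5] S(add(add(SSZ, mul(Z, SSSZ)), mul(SZ, mul(SZ, SSSZ))))
  [6] S(add(S(add(SZ, mul(Z, SSSZ))), mul(SZ, mul(SZ, SSSZ))))
  [7] S(S(add(add(SZ, mul(Z, SSSZ)), mul(SZ, mul(SZ, SSSZ)))))
  [8] S(S(add(S(add(Z, mul(Z, SSSZ))), mul(SZ, mul(SZ, SSSZ)))))
  [9] S(S(S(add(add(Z, mul(Z, SSSZ)), mul(SZ, mul(SZ, SSSZ))))))
  [10] S(S(S(add(mul(Z, SSSZ), mul(SZ, mul(SZ, SSSZ))))))
  [11] S(S(S(add(Z, mul(SZ, mul(SZ, SSSZ))))))
  [12] S(S(S(mul(SZ, mul(SZ, SSSZ)))))
  [13] S(S(S(add(mul(SZ, SSSZ), mul(Z, mul(SZ, SSSZ))))))
  [14] S(S(S(add(add(SSSZ, mul(Z, SSSZ)), mul(Z, mul(SZ, SSSZ))))))
  [15] S(S(S(add(S(add(SSZ, mul(Z, SSSZ))), mul(Z, mul(SZ, SSSZ))))))
  [16] S(S(S(S(add(add(SSZ, mul(Z, SSSZ)), mul(Z, mul(SZ, SSSZ)))))))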